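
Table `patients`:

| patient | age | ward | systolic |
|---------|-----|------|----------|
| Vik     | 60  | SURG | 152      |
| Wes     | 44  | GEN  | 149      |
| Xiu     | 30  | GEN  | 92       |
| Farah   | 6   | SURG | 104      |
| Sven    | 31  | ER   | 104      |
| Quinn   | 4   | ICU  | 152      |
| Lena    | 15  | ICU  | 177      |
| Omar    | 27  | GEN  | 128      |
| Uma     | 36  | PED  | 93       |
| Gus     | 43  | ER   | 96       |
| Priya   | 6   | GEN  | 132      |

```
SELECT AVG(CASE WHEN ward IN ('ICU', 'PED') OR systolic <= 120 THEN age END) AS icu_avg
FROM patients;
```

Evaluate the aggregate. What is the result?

23.5714285714

patient=Vik: ✗
patient=Wes: ✗
patient=Xiu: ✓ → 30
patient=Farah: ✓ → 6
patient=Sven: ✓ → 31
patient=Quinn: ✓ → 4
patient=Lena: ✓ → 15
patient=Omar: ✗
patient=Uma: ✓ → 36
patient=Gus: ✓ → 43
patient=Priya: ✗
icu_avg = (30 + 6 + 31 + 4 + 15 + 36 + 43) / 7 = 23.5714285714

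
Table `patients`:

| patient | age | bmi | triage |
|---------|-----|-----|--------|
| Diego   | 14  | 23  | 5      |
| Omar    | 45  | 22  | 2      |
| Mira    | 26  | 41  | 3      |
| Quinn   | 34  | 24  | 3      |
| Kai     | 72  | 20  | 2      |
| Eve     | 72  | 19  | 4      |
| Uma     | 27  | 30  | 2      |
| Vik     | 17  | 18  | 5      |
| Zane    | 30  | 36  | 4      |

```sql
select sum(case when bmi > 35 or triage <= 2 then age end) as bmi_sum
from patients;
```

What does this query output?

patient=Diego: ✗
patient=Omar: ✓ → 45
patient=Mira: ✓ → 26
patient=Quinn: ✗
patient=Kai: ✓ → 72
patient=Eve: ✗
patient=Uma: ✓ → 27
patient=Vik: ✗
patient=Zane: ✓ → 30
bmi_sum = 45 + 26 + 72 + 27 + 30 = 200

200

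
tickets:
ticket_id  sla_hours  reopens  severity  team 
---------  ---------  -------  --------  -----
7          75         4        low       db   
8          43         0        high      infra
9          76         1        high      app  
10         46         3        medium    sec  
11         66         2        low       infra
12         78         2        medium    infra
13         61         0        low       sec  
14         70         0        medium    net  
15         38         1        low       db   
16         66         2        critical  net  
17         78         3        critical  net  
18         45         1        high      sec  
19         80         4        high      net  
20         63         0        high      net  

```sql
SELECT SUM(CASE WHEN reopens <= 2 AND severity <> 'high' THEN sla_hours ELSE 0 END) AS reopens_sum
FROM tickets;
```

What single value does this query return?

379

ticket_id=7: ✗
ticket_id=8: ✗
ticket_id=9: ✗
ticket_id=10: ✗
ticket_id=11: ✓ → 66
ticket_id=12: ✓ → 78
ticket_id=13: ✓ → 61
ticket_id=14: ✓ → 70
ticket_id=15: ✓ → 38
ticket_id=16: ✓ → 66
ticket_id=17: ✗
ticket_id=18: ✗
ticket_id=19: ✗
ticket_id=20: ✗
reopens_sum = 66 + 78 + 61 + 70 + 38 + 66 = 379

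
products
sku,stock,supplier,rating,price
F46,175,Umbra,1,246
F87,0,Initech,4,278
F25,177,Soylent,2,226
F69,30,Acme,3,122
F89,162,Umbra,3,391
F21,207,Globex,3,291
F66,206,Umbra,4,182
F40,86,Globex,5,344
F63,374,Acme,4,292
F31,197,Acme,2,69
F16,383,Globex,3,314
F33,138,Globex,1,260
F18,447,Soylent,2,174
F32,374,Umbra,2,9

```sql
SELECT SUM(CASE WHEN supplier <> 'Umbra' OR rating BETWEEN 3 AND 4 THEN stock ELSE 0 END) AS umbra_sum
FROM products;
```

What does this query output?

2407

sku=F46: ✗
sku=F87: ✓ → 0
sku=F25: ✓ → 177
sku=F69: ✓ → 30
sku=F89: ✓ → 162
sku=F21: ✓ → 207
sku=F66: ✓ → 206
sku=F40: ✓ → 86
sku=F63: ✓ → 374
sku=F31: ✓ → 197
sku=F16: ✓ → 383
sku=F33: ✓ → 138
sku=F18: ✓ → 447
sku=F32: ✗
umbra_sum = 177 + 30 + 162 + 207 + 206 + 86 + 374 + 197 + 383 + 138 + 447 = 2407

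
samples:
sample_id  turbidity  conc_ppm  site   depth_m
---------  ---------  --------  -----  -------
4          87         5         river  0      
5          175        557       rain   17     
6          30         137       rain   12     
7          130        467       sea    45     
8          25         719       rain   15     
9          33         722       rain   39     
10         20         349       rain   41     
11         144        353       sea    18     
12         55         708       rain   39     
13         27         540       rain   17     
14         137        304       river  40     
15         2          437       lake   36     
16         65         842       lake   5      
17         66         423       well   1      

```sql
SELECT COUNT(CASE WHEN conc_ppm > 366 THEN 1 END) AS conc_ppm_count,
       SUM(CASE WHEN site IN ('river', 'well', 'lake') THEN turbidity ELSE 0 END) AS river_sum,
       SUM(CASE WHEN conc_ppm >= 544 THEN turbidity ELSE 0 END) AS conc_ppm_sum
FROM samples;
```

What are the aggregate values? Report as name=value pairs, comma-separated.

[conc_ppm_count: conc_ppm > 366]
sample_id=4: ✗
sample_id=5: ✓ → 1
sample_id=6: ✗
sample_id=7: ✓ → 1
sample_id=8: ✓ → 1
sample_id=9: ✓ → 1
sample_id=10: ✗
sample_id=11: ✗
sample_id=12: ✓ → 1
sample_id=13: ✓ → 1
sample_id=14: ✗
sample_id=15: ✓ → 1
sample_id=16: ✓ → 1
sample_id=17: ✓ → 1
conc_ppm_count = COUNT(1, 1, 1, 1, 1, 1, 1, 1, 1) = 9
—
[river_sum: site IN ('river', 'well', 'lake')]
sample_id=4: ✓ → 87
sample_id=5: ✗
sample_id=6: ✗
sample_id=7: ✗
sample_id=8: ✗
sample_id=9: ✗
sample_id=10: ✗
sample_id=11: ✗
sample_id=12: ✗
sample_id=13: ✗
sample_id=14: ✓ → 137
sample_id=15: ✓ → 2
sample_id=16: ✓ → 65
sample_id=17: ✓ → 66
river_sum = 87 + 137 + 2 + 65 + 66 = 357
—
[conc_ppm_sum: conc_ppm >= 544]
sample_id=4: ✗
sample_id=5: ✓ → 175
sample_id=6: ✗
sample_id=7: ✗
sample_id=8: ✓ → 25
sample_id=9: ✓ → 33
sample_id=10: ✗
sample_id=11: ✗
sample_id=12: ✓ → 55
sample_id=13: ✗
sample_id=14: ✗
sample_id=15: ✗
sample_id=16: ✓ → 65
sample_id=17: ✗
conc_ppm_sum = 175 + 25 + 33 + 55 + 65 = 353

conc_ppm_count=9, river_sum=357, conc_ppm_sum=353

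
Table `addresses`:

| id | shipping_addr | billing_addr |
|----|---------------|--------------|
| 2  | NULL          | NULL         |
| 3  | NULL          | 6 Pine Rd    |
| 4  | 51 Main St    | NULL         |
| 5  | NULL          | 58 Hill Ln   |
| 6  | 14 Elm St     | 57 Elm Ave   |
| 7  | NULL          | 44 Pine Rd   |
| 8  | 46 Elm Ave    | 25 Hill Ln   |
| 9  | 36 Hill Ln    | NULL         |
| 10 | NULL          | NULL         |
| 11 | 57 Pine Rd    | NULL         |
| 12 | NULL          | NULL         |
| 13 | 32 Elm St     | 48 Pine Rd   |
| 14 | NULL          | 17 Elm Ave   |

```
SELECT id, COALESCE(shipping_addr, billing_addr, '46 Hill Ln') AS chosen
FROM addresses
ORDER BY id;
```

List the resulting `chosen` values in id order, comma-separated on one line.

46 Hill Ln, 6 Pine Rd, 51 Main St, 58 Hill Ln, 14 Elm St, 44 Pine Rd, 46 Elm Ave, 36 Hill Ln, 46 Hill Ln, 57 Pine Rd, 46 Hill Ln, 32 Elm St, 17 Elm Ave

id=2: shipping_addr=NULL, billing_addr=NULL, → literal 46 Hill Ln → 46 Hill Ln
id=3: shipping_addr=NULL, billing_addr=6 Pine Rd → 6 Pine Rd
id=4: shipping_addr=51 Main St → 51 Main St
id=5: shipping_addr=NULL, billing_addr=58 Hill Ln → 58 Hill Ln
id=6: shipping_addr=14 Elm St → 14 Elm St
id=7: shipping_addr=NULL, billing_addr=44 Pine Rd → 44 Pine Rd
id=8: shipping_addr=46 Elm Ave → 46 Elm Ave
id=9: shipping_addr=36 Hill Ln → 36 Hill Ln
id=10: shipping_addr=NULL, billing_addr=NULL, → literal 46 Hill Ln → 46 Hill Ln
id=11: shipping_addr=57 Pine Rd → 57 Pine Rd
id=12: shipping_addr=NULL, billing_addr=NULL, → literal 46 Hill Ln → 46 Hill Ln
id=13: shipping_addr=32 Elm St → 32 Elm St
id=14: shipping_addr=NULL, billing_addr=17 Elm Ave → 17 Elm Ave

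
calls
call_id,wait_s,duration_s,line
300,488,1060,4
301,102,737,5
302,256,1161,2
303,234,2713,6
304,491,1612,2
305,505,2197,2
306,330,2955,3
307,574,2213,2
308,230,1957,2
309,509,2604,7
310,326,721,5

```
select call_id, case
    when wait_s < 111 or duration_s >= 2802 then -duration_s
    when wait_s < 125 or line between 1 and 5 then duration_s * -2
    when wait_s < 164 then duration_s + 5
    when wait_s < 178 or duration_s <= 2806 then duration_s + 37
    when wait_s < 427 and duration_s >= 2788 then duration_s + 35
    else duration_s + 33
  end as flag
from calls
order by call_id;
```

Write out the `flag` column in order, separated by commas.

call_id=300: wait_s < 125 or line between 1 and 5 → -2120
call_id=301: wait_s < 111 or duration_s >= 2802 → -737
call_id=302: wait_s < 125 or line between 1 and 5 → -2322
call_id=303: wait_s < 178 or duration_s <= 2806 → 2750
call_id=304: wait_s < 125 or line between 1 and 5 → -3224
call_id=305: wait_s < 125 or line between 1 and 5 → -4394
call_id=306: wait_s < 111 or duration_s >= 2802 → -2955
call_id=307: wait_s < 125 or line between 1 and 5 → -4426
call_id=308: wait_s < 125 or line between 1 and 5 → -3914
call_id=309: wait_s < 178 or duration_s <= 2806 → 2641
call_id=310: wait_s < 125 or line between 1 and 5 → -1442

-2120, -737, -2322, 2750, -3224, -4394, -2955, -4426, -3914, 2641, -1442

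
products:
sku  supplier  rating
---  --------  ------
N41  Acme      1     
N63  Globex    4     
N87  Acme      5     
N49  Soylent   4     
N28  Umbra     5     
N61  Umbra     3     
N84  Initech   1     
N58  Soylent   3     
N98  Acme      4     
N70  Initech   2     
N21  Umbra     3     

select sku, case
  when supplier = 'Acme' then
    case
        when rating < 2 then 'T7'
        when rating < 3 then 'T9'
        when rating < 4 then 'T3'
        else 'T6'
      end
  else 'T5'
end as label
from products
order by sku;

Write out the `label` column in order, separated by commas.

sku=N21: supplier='Umbra' → outer ELSE → T5
sku=N28: supplier='Umbra' → outer ELSE → T5
sku=N41: supplier='Acme' → inner[rating < 2] → T7
sku=N49: supplier='Soylent' → outer ELSE → T5
sku=N58: supplier='Soylent' → outer ELSE → T5
sku=N61: supplier='Umbra' → outer ELSE → T5
sku=N63: supplier='Globex' → outer ELSE → T5
sku=N70: supplier='Initech' → outer ELSE → T5
sku=N84: supplier='Initech' → outer ELSE → T5
sku=N87: supplier='Acme' → inner[ELSE] → T6
sku=N98: supplier='Acme' → inner[ELSE] → T6

T5, T5, T7, T5, T5, T5, T5, T5, T5, T6, T6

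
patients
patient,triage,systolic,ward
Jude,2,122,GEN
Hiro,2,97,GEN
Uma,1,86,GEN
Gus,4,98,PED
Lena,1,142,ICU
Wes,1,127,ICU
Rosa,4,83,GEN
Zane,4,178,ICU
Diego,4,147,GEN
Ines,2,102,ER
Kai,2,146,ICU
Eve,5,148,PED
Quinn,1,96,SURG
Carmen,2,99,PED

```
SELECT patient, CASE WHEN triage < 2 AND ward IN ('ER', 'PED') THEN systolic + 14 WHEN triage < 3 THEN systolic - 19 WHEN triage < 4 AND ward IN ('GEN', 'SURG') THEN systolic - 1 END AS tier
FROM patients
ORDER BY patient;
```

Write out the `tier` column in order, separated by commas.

80, NULL, NULL, NULL, 78, 83, 103, 127, 123, 77, NULL, 67, 108, NULL

patient=Carmen: triage < 3 → 80
patient=Diego: (no match → NULL) → NULL
patient=Eve: (no match → NULL) → NULL
patient=Gus: (no match → NULL) → NULL
patient=Hiro: triage < 3 → 78
patient=Ines: triage < 3 → 83
patient=Jude: triage < 3 → 103
patient=Kai: triage < 3 → 127
patient=Lena: triage < 3 → 123
patient=Quinn: triage < 3 → 77
patient=Rosa: (no match → NULL) → NULL
patient=Uma: triage < 3 → 67
patient=Wes: triage < 3 → 108
patient=Zane: (no match → NULL) → NULL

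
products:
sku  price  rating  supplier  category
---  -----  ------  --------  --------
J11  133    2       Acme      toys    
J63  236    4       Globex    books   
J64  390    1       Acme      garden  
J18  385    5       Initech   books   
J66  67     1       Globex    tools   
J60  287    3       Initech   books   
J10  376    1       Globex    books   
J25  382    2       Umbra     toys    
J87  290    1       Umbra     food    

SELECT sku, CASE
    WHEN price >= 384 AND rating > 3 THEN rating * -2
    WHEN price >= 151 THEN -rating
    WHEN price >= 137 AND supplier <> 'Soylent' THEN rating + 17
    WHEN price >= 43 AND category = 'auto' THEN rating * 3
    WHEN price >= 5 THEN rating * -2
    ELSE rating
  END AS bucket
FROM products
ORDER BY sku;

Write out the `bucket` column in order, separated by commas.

-1, -4, -10, -2, -3, -4, -1, -2, -1

sku=J10: price >= 151 → -1
sku=J11: price >= 5 → -4
sku=J18: price >= 384 AND rating > 3 → -10
sku=J25: price >= 151 → -2
sku=J60: price >= 151 → -3
sku=J63: price >= 151 → -4
sku=J64: price >= 151 → -1
sku=J66: price >= 5 → -2
sku=J87: price >= 151 → -1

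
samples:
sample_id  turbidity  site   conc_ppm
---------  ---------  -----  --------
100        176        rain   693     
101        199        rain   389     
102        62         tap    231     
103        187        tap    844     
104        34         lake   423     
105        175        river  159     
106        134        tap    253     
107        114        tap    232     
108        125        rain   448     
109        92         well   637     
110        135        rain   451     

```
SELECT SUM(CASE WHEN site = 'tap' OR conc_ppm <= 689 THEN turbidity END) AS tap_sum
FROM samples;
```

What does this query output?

sample_id=100: ✗
sample_id=101: ✓ → 199
sample_id=102: ✓ → 62
sample_id=103: ✓ → 187
sample_id=104: ✓ → 34
sample_id=105: ✓ → 175
sample_id=106: ✓ → 134
sample_id=107: ✓ → 114
sample_id=108: ✓ → 125
sample_id=109: ✓ → 92
sample_id=110: ✓ → 135
tap_sum = 199 + 62 + 187 + 34 + 175 + 134 + 114 + 125 + 92 + 135 = 1257

1257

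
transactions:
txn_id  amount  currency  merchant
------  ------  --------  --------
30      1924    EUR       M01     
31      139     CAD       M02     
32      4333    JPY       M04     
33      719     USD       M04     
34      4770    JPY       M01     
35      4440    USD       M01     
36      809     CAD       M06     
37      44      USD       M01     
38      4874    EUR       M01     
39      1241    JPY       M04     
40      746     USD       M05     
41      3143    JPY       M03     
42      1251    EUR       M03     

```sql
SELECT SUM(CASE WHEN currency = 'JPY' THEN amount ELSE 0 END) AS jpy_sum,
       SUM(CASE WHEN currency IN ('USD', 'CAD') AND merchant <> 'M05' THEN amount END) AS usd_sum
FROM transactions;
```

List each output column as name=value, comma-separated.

[jpy_sum: currency = 'JPY']
txn_id=30: ✗
txn_id=31: ✗
txn_id=32: ✓ → 4333
txn_id=33: ✗
txn_id=34: ✓ → 4770
txn_id=35: ✗
txn_id=36: ✗
txn_id=37: ✗
txn_id=38: ✗
txn_id=39: ✓ → 1241
txn_id=40: ✗
txn_id=41: ✓ → 3143
txn_id=42: ✗
jpy_sum = 4333 + 4770 + 1241 + 3143 = 13487
—
[usd_sum: currency IN ('USD', 'CAD') AND merchant <> 'M05']
txn_id=30: ✗
txn_id=31: ✓ → 139
txn_id=32: ✗
txn_id=33: ✓ → 719
txn_id=34: ✗
txn_id=35: ✓ → 4440
txn_id=36: ✓ → 809
txn_id=37: ✓ → 44
txn_id=38: ✗
txn_id=39: ✗
txn_id=40: ✗
txn_id=41: ✗
txn_id=42: ✗
usd_sum = 139 + 719 + 4440 + 809 + 44 = 6151

jpy_sum=13487, usd_sum=6151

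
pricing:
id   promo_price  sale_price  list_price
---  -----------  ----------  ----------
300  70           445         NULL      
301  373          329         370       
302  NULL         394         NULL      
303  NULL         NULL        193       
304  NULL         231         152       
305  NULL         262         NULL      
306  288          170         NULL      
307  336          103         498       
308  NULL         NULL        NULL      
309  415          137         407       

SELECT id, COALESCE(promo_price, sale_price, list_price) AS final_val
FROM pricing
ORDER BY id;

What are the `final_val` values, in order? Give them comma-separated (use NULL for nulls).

id=300: promo_price=70 → 70
id=301: promo_price=373 → 373
id=302: promo_price=NULL, sale_price=394 → 394
id=303: promo_price=NULL, sale_price=NULL, list_price=193 → 193
id=304: promo_price=NULL, sale_price=231 → 231
id=305: promo_price=NULL, sale_price=262 → 262
id=306: promo_price=288 → 288
id=307: promo_price=336 → 336
id=308: promo_price=NULL, sale_price=NULL, list_price=NULL (all NULL) → NULL
id=309: promo_price=415 → 415

70, 373, 394, 193, 231, 262, 288, 336, NULL, 415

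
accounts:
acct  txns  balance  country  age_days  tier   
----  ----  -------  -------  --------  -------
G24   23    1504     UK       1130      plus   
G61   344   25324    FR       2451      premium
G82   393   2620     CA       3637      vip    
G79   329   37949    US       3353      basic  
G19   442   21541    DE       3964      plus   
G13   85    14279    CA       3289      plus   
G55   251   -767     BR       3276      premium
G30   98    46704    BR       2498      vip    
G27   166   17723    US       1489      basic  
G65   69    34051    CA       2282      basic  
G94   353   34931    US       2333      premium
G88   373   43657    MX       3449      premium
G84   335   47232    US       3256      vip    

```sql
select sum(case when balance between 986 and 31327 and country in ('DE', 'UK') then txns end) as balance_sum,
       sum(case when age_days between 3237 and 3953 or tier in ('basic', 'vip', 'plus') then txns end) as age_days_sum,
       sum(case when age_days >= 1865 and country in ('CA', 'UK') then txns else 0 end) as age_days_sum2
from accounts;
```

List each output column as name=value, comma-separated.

balance_sum=465, age_days_sum=2564, age_days_sum2=547

[balance_sum: balance between 986 and 31327 and country in ('DE', 'UK')]
acct=G24: ✓ → 23
acct=G61: ✗
acct=G82: ✗
acct=G79: ✗
acct=G19: ✓ → 442
acct=G13: ✗
acct=G55: ✗
acct=G30: ✗
acct=G27: ✗
acct=G65: ✗
acct=G94: ✗
acct=G88: ✗
acct=G84: ✗
balance_sum = 23 + 442 = 465
—
[age_days_sum: age_days between 3237 and 3953 or tier in ('basic', 'vip', 'plus')]
acct=G24: ✓ → 23
acct=G61: ✗
acct=G82: ✓ → 393
acct=G79: ✓ → 329
acct=G19: ✓ → 442
acct=G13: ✓ → 85
acct=G55: ✓ → 251
acct=G30: ✓ → 98
acct=G27: ✓ → 166
acct=G65: ✓ → 69
acct=G94: ✗
acct=G88: ✓ → 373
acct=G84: ✓ → 335
age_days_sum = 23 + 393 + 329 + 442 + 85 + 251 + 98 + 166 + 69 + 373 + 335 = 2564
—
[age_days_sum2: age_days >= 1865 and country in ('CA', 'UK')]
acct=G24: ✗
acct=G61: ✗
acct=G82: ✓ → 393
acct=G79: ✗
acct=G19: ✗
acct=G13: ✓ → 85
acct=G55: ✗
acct=G30: ✗
acct=G27: ✗
acct=G65: ✓ → 69
acct=G94: ✗
acct=G88: ✗
acct=G84: ✗
age_days_sum2 = 393 + 85 + 69 = 547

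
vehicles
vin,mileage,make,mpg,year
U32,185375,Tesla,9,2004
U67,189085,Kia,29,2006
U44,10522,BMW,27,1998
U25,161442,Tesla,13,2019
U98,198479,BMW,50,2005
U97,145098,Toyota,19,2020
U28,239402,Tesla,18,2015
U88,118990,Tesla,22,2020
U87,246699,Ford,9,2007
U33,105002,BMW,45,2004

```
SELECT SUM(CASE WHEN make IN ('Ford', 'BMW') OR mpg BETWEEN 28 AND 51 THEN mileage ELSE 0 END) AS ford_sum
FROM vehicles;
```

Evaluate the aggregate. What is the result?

749787

vin=U32: ✗
vin=U67: ✓ → 189085
vin=U44: ✓ → 10522
vin=U25: ✗
vin=U98: ✓ → 198479
vin=U97: ✗
vin=U28: ✗
vin=U88: ✗
vin=U87: ✓ → 246699
vin=U33: ✓ → 105002
ford_sum = 189085 + 10522 + 198479 + 246699 + 105002 = 749787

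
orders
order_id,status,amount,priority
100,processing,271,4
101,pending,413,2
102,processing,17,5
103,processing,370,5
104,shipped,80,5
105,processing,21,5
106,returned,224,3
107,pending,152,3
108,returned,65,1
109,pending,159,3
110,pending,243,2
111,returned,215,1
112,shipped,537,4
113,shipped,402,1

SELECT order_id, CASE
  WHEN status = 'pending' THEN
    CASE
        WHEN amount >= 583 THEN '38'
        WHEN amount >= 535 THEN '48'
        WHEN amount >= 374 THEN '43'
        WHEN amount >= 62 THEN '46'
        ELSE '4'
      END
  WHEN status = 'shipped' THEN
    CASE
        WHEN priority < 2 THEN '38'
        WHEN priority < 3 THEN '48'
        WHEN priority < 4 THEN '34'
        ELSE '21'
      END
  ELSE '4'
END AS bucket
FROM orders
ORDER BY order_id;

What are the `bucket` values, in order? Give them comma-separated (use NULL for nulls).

order_id=100: status='processing' → outer ELSE → 4
order_id=101: status='pending' → inner[amount >= 374] → 43
order_id=102: status='processing' → outer ELSE → 4
order_id=103: status='processing' → outer ELSE → 4
order_id=104: status='shipped' → inner[ELSE] → 21
order_id=105: status='processing' → outer ELSE → 4
order_id=106: status='returned' → outer ELSE → 4
order_id=107: status='pending' → inner[amount >= 62] → 46
order_id=108: status='returned' → outer ELSE → 4
order_id=109: status='pending' → inner[amount >= 62] → 46
order_id=110: status='pending' → inner[amount >= 62] → 46
order_id=111: status='returned' → outer ELSE → 4
order_id=112: status='shipped' → inner[ELSE] → 21
order_id=113: status='shipped' → inner[priority < 2] → 38

4, 43, 4, 4, 21, 4, 4, 46, 4, 46, 46, 4, 21, 38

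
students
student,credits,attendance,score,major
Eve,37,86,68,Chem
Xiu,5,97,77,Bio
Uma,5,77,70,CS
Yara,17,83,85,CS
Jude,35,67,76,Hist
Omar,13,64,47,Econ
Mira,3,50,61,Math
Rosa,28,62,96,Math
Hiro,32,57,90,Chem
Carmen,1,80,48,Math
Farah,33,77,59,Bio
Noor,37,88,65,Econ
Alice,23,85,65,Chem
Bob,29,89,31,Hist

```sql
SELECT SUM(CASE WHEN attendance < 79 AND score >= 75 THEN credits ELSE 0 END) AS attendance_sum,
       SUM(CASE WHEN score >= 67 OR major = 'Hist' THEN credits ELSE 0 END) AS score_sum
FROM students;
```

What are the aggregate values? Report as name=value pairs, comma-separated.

attendance_sum=95, score_sum=188

[attendance_sum: attendance < 79 AND score >= 75]
student=Eve: ✗
student=Xiu: ✗
student=Uma: ✗
student=Yara: ✗
student=Jude: ✓ → 35
student=Omar: ✗
student=Mira: ✗
student=Rosa: ✓ → 28
student=Hiro: ✓ → 32
student=Carmen: ✗
student=Farah: ✗
student=Noor: ✗
student=Alice: ✗
student=Bob: ✗
attendance_sum = 35 + 28 + 32 = 95
—
[score_sum: score >= 67 OR major = 'Hist']
student=Eve: ✓ → 37
student=Xiu: ✓ → 5
student=Uma: ✓ → 5
student=Yara: ✓ → 17
student=Jude: ✓ → 35
student=Omar: ✗
student=Mira: ✗
student=Rosa: ✓ → 28
student=Hiro: ✓ → 32
student=Carmen: ✗
student=Farah: ✗
student=Noor: ✗
student=Alice: ✗
student=Bob: ✓ → 29
score_sum = 37 + 5 + 5 + 17 + 35 + 28 + 32 + 29 = 188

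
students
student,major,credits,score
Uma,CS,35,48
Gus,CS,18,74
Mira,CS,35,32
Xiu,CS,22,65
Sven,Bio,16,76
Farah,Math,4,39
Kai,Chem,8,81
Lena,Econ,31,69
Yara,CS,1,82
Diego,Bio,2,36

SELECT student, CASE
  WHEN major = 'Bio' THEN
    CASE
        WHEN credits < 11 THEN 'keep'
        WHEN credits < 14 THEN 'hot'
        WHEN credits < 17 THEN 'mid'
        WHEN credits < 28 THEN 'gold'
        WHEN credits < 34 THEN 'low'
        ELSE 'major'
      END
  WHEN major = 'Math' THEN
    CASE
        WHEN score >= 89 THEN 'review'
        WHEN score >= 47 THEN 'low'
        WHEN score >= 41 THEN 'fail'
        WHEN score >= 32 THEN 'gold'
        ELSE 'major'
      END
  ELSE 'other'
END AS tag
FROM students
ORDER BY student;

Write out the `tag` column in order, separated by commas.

student=Diego: major='Bio' → inner[credits < 11] → keep
student=Farah: major='Math' → inner[score >= 32] → gold
student=Gus: major='CS' → outer ELSE → other
student=Kai: major='Chem' → outer ELSE → other
student=Lena: major='Econ' → outer ELSE → other
student=Mira: major='CS' → outer ELSE → other
student=Sven: major='Bio' → inner[credits < 17] → mid
student=Uma: major='CS' → outer ELSE → other
student=Xiu: major='CS' → outer ELSE → other
student=Yara: major='CS' → outer ELSE → other

keep, gold, other, other, other, other, mid, other, other, other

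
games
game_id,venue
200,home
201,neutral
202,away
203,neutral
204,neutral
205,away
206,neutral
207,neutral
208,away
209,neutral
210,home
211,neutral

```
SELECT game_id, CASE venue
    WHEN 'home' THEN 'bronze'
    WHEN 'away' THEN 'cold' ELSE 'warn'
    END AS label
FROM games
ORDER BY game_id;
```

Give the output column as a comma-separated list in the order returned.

bronze, warn, cold, warn, warn, cold, warn, warn, cold, warn, bronze, warn

game_id=200: venue='home' → bronze
game_id=201: ELSE → warn
game_id=202: venue='away' → cold
game_id=203: ELSE → warn
game_id=204: ELSE → warn
game_id=205: venue='away' → cold
game_id=206: ELSE → warn
game_id=207: ELSE → warn
game_id=208: venue='away' → cold
game_id=209: ELSE → warn
game_id=210: venue='home' → bronze
game_id=211: ELSE → warn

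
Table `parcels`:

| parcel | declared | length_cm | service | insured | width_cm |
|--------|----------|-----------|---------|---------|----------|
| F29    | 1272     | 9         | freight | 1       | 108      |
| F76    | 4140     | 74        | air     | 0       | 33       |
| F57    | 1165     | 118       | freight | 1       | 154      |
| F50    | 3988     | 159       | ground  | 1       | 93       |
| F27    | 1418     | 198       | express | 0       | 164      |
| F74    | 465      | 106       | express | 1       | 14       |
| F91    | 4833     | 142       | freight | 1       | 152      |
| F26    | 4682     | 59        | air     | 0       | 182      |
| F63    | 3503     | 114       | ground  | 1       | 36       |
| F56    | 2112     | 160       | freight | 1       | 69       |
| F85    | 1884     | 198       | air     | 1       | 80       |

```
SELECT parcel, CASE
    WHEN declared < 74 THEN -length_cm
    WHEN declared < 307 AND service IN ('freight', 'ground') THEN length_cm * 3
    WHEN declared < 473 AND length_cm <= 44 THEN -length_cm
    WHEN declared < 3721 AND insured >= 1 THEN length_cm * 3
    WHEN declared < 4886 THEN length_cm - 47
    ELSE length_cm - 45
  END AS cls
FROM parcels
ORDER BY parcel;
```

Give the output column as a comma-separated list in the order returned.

12, 151, 27, 112, 480, 354, 342, 318, 27, 594, 95

parcel=F26: declared < 4886 → 12
parcel=F27: declared < 4886 → 151
parcel=F29: declared < 3721 AND insured >= 1 → 27
parcel=F50: declared < 4886 → 112
parcel=F56: declared < 3721 AND insured >= 1 → 480
parcel=F57: declared < 3721 AND insured >= 1 → 354
parcel=F63: declared < 3721 AND insured >= 1 → 342
parcel=F74: declared < 3721 AND insured >= 1 → 318
parcel=F76: declared < 4886 → 27
parcel=F85: declared < 3721 AND insured >= 1 → 594
parcel=F91: declared < 4886 → 95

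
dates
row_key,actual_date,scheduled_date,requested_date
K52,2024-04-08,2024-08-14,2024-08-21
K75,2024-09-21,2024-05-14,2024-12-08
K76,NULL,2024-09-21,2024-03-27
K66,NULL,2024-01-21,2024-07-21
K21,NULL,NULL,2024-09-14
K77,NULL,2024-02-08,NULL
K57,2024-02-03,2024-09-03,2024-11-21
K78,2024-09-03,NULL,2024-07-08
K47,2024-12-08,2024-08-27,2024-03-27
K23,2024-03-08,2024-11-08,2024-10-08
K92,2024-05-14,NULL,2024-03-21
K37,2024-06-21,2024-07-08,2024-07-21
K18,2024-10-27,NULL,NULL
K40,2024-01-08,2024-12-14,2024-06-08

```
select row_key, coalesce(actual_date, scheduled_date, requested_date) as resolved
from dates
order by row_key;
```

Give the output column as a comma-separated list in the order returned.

2024-10-27, 2024-09-14, 2024-03-08, 2024-06-21, 2024-01-08, 2024-12-08, 2024-04-08, 2024-02-03, 2024-01-21, 2024-09-21, 2024-09-21, 2024-02-08, 2024-09-03, 2024-05-14

row_key=K18: actual_date=2024-10-27 → 2024-10-27
row_key=K21: actual_date=NULL, scheduled_date=NULL, requested_date=2024-09-14 → 2024-09-14
row_key=K23: actual_date=2024-03-08 → 2024-03-08
row_key=K37: actual_date=2024-06-21 → 2024-06-21
row_key=K40: actual_date=2024-01-08 → 2024-01-08
row_key=K47: actual_date=2024-12-08 → 2024-12-08
row_key=K52: actual_date=2024-04-08 → 2024-04-08
row_key=K57: actual_date=2024-02-03 → 2024-02-03
row_key=K66: actual_date=NULL, scheduled_date=2024-01-21 → 2024-01-21
row_key=K75: actual_date=2024-09-21 → 2024-09-21
row_key=K76: actual_date=NULL, scheduled_date=2024-09-21 → 2024-09-21
row_key=K77: actual_date=NULL, scheduled_date=2024-02-08 → 2024-02-08
row_key=K78: actual_date=2024-09-03 → 2024-09-03
row_key=K92: actual_date=2024-05-14 → 2024-05-14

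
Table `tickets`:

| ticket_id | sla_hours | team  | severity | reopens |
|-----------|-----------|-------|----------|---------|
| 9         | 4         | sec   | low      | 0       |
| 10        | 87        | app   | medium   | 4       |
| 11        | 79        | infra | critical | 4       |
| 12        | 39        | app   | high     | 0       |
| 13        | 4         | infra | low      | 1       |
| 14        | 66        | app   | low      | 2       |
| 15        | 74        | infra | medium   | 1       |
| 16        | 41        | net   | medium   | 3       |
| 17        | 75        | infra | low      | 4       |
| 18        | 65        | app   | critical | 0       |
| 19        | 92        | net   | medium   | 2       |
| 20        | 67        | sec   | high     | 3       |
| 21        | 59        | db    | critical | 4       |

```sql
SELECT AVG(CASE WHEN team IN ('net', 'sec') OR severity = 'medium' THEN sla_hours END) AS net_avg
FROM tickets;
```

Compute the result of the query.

ticket_id=9: ✓ → 4
ticket_id=10: ✓ → 87
ticket_id=11: ✗
ticket_id=12: ✗
ticket_id=13: ✗
ticket_id=14: ✗
ticket_id=15: ✓ → 74
ticket_id=16: ✓ → 41
ticket_id=17: ✗
ticket_id=18: ✗
ticket_id=19: ✓ → 92
ticket_id=20: ✓ → 67
ticket_id=21: ✗
net_avg = (4 + 87 + 74 + 41 + 92 + 67) / 6 = 60.8333333333

60.8333333333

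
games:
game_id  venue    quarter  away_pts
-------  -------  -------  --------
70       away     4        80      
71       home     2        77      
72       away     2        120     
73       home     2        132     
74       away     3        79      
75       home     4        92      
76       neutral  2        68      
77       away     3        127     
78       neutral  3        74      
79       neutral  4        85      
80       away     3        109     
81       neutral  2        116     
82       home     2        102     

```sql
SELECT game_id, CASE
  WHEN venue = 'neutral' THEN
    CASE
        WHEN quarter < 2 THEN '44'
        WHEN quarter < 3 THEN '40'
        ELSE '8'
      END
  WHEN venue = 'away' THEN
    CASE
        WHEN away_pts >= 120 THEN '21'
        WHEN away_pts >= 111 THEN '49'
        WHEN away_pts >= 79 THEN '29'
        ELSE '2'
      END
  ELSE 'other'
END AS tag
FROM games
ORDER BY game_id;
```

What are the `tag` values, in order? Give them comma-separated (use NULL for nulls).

29, other, 21, other, 29, other, 40, 21, 8, 8, 29, 40, other

game_id=70: venue='away' → inner[away_pts >= 79] → 29
game_id=71: venue='home' → outer ELSE → other
game_id=72: venue='away' → inner[away_pts >= 120] → 21
game_id=73: venue='home' → outer ELSE → other
game_id=74: venue='away' → inner[away_pts >= 79] → 29
game_id=75: venue='home' → outer ELSE → other
game_id=76: venue='neutral' → inner[quarter < 3] → 40
game_id=77: venue='away' → inner[away_pts >= 120] → 21
game_id=78: venue='neutral' → inner[ELSE] → 8
game_id=79: venue='neutral' → inner[ELSE] → 8
game_id=80: venue='away' → inner[away_pts >= 79] → 29
game_id=81: venue='neutral' → inner[quarter < 3] → 40
game_id=82: venue='home' → outer ELSE → other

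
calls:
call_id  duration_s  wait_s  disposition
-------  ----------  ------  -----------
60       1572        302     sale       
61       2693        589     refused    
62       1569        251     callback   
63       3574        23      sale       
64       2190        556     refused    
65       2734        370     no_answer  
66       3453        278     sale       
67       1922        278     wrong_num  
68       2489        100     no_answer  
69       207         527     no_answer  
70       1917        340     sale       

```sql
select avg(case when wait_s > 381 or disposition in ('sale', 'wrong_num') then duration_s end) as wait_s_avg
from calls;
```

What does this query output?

call_id=60: ✓ → 1572
call_id=61: ✓ → 2693
call_id=62: ✗
call_id=63: ✓ → 3574
call_id=64: ✓ → 2190
call_id=65: ✗
call_id=66: ✓ → 3453
call_id=67: ✓ → 1922
call_id=68: ✗
call_id=69: ✓ → 207
call_id=70: ✓ → 1917
wait_s_avg = (1572 + 2693 + 3574 + 2190 + 3453 + 1922 + 207 + 1917) / 8 = 2191

2191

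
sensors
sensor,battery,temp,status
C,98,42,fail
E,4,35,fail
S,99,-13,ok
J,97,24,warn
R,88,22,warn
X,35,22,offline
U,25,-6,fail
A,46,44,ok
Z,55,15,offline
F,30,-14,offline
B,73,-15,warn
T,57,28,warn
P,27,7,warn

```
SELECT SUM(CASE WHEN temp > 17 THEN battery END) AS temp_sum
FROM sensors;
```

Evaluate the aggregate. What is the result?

sensor=C: ✓ → 98
sensor=E: ✓ → 4
sensor=S: ✗
sensor=J: ✓ → 97
sensor=R: ✓ → 88
sensor=X: ✓ → 35
sensor=U: ✗
sensor=A: ✓ → 46
sensor=Z: ✗
sensor=F: ✗
sensor=B: ✗
sensor=T: ✓ → 57
sensor=P: ✗
temp_sum = 98 + 4 + 97 + 88 + 35 + 46 + 57 = 425

425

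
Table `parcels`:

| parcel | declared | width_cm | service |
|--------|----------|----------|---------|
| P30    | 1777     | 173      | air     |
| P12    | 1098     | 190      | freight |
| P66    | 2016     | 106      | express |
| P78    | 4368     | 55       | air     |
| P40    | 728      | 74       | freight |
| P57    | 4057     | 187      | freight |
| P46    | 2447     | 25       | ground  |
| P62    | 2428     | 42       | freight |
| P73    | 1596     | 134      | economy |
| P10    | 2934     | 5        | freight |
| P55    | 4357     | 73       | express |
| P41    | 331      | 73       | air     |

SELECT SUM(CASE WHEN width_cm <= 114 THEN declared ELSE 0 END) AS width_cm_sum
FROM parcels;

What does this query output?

19609

parcel=P30: ✗
parcel=P12: ✗
parcel=P66: ✓ → 2016
parcel=P78: ✓ → 4368
parcel=P40: ✓ → 728
parcel=P57: ✗
parcel=P46: ✓ → 2447
parcel=P62: ✓ → 2428
parcel=P73: ✗
parcel=P10: ✓ → 2934
parcel=P55: ✓ → 4357
parcel=P41: ✓ → 331
width_cm_sum = 2016 + 4368 + 728 + 2447 + 2428 + 2934 + 4357 + 331 = 19609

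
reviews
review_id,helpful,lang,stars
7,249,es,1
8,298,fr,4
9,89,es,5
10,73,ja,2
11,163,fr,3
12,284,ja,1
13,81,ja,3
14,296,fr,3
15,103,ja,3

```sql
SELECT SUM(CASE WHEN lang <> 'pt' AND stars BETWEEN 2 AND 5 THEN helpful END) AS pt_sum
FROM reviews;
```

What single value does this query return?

1103

review_id=7: ✗
review_id=8: ✓ → 298
review_id=9: ✓ → 89
review_id=10: ✓ → 73
review_id=11: ✓ → 163
review_id=12: ✗
review_id=13: ✓ → 81
review_id=14: ✓ → 296
review_id=15: ✓ → 103
pt_sum = 298 + 89 + 73 + 163 + 81 + 296 + 103 = 1103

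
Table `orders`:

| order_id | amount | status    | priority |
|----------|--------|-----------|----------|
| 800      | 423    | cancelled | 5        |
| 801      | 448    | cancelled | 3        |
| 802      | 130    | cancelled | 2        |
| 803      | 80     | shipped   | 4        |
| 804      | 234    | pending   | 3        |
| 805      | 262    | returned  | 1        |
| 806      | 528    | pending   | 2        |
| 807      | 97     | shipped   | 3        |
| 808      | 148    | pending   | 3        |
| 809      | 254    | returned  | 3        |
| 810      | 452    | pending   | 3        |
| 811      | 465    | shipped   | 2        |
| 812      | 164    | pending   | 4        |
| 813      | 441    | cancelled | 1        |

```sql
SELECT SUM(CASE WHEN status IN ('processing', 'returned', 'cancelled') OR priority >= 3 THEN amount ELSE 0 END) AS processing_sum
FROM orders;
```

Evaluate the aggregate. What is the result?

order_id=800: ✓ → 423
order_id=801: ✓ → 448
order_id=802: ✓ → 130
order_id=803: ✓ → 80
order_id=804: ✓ → 234
order_id=805: ✓ → 262
order_id=806: ✗
order_id=807: ✓ → 97
order_id=808: ✓ → 148
order_id=809: ✓ → 254
order_id=810: ✓ → 452
order_id=811: ✗
order_id=812: ✓ → 164
order_id=813: ✓ → 441
processing_sum = 423 + 448 + 130 + 80 + 234 + 262 + 97 + 148 + 254 + 452 + 164 + 441 = 3133

3133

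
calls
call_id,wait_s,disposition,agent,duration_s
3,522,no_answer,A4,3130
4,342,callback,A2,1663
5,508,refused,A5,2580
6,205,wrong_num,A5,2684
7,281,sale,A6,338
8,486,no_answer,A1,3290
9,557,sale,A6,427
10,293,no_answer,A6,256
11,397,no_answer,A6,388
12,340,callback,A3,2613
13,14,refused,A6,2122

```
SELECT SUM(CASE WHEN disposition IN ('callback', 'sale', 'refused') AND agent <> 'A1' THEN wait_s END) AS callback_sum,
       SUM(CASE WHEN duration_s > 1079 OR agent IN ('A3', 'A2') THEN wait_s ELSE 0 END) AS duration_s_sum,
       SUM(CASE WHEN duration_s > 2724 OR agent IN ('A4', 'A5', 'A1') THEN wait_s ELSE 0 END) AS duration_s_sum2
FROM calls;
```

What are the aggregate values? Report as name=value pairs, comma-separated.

callback_sum=2042, duration_s_sum=2417, duration_s_sum2=1721

[callback_sum: disposition IN ('callback', 'sale', 'refused') AND agent <> 'A1']
call_id=3: ✗
call_id=4: ✓ → 342
call_id=5: ✓ → 508
call_id=6: ✗
call_id=7: ✓ → 281
call_id=8: ✗
call_id=9: ✓ → 557
call_id=10: ✗
call_id=11: ✗
call_id=12: ✓ → 340
call_id=13: ✓ → 14
callback_sum = 342 + 508 + 281 + 557 + 340 + 14 = 2042
—
[duration_s_sum: duration_s > 1079 OR agent IN ('A3', 'A2')]
call_id=3: ✓ → 522
call_id=4: ✓ → 342
call_id=5: ✓ → 508
call_id=6: ✓ → 205
call_id=7: ✗
call_id=8: ✓ → 486
call_id=9: ✗
call_id=10: ✗
call_id=11: ✗
call_id=12: ✓ → 340
call_id=13: ✓ → 14
duration_s_sum = 522 + 342 + 508 + 205 + 486 + 340 + 14 = 2417
—
[duration_s_sum2: duration_s > 2724 OR agent IN ('A4', 'A5', 'A1')]
call_id=3: ✓ → 522
call_id=4: ✗
call_id=5: ✓ → 508
call_id=6: ✓ → 205
call_id=7: ✗
call_id=8: ✓ → 486
call_id=9: ✗
call_id=10: ✗
call_id=11: ✗
call_id=12: ✗
call_id=13: ✗
duration_s_sum2 = 522 + 508 + 205 + 486 = 1721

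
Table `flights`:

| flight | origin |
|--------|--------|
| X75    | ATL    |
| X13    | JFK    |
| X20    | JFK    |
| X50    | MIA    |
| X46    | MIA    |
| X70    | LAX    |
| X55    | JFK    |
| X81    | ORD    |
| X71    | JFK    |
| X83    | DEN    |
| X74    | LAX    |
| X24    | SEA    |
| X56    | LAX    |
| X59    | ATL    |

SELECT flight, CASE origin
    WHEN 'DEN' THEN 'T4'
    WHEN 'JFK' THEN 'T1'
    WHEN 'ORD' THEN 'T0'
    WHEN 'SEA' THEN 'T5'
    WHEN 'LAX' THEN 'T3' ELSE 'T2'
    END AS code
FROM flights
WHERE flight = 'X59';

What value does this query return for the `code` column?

flight = X59: origin=ATL.
origin='DEN' → false
origin='JFK' → false
origin='ORD' → false
origin='SEA' → false
origin='LAX' → false
No prior WHEN matched → ELSE → T2

T2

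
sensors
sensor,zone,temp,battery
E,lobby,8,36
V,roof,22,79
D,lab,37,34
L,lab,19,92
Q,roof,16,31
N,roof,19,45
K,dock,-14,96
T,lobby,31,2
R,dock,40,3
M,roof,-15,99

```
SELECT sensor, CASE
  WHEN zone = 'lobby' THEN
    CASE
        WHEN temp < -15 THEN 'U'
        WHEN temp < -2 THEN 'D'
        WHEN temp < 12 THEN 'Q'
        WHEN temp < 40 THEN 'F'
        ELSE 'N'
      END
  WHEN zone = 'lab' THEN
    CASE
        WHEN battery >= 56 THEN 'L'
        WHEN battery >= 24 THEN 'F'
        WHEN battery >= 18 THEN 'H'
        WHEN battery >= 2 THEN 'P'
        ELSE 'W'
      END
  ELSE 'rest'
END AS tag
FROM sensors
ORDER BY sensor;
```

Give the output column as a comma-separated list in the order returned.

sensor=D: zone='lab' → inner[battery >= 24] → F
sensor=E: zone='lobby' → inner[temp < 12] → Q
sensor=K: zone='dock' → outer ELSE → rest
sensor=L: zone='lab' → inner[battery >= 56] → L
sensor=M: zone='roof' → outer ELSE → rest
sensor=N: zone='roof' → outer ELSE → rest
sensor=Q: zone='roof' → outer ELSE → rest
sensor=R: zone='dock' → outer ELSE → rest
sensor=T: zone='lobby' → inner[temp < 40] → F
sensor=V: zone='roof' → outer ELSE → rest

F, Q, rest, L, rest, rest, rest, rest, F, rest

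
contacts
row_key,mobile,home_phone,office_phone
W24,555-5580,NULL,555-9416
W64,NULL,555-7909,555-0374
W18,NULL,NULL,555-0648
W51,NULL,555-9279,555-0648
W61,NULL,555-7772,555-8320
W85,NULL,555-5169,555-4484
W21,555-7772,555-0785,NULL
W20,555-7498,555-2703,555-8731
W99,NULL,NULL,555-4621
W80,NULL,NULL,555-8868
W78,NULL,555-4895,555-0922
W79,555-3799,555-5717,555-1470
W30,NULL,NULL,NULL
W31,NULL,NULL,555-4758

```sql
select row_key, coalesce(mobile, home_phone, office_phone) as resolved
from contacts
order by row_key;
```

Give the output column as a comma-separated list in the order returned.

555-0648, 555-7498, 555-7772, 555-5580, NULL, 555-4758, 555-9279, 555-7772, 555-7909, 555-4895, 555-3799, 555-8868, 555-5169, 555-4621

row_key=W18: mobile=NULL, home_phone=NULL, office_phone=555-0648 → 555-0648
row_key=W20: mobile=555-7498 → 555-7498
row_key=W21: mobile=555-7772 → 555-7772
row_key=W24: mobile=555-5580 → 555-5580
row_key=W30: mobile=NULL, home_phone=NULL, office_phone=NULL (all NULL) → NULL
row_key=W31: mobile=NULL, home_phone=NULL, office_phone=555-4758 → 555-4758
row_key=W51: mobile=NULL, home_phone=555-9279 → 555-9279
row_key=W61: mobile=NULL, home_phone=555-7772 → 555-7772
row_key=W64: mobile=NULL, home_phone=555-7909 → 555-7909
row_key=W78: mobile=NULL, home_phone=555-4895 → 555-4895
row_key=W79: mobile=555-3799 → 555-3799
row_key=W80: mobile=NULL, home_phone=NULL, office_phone=555-8868 → 555-8868
row_key=W85: mobile=NULL, home_phone=555-5169 → 555-5169
row_key=W99: mobile=NULL, home_phone=NULL, office_phone=555-4621 → 555-4621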